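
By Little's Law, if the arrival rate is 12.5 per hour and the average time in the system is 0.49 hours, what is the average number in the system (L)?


L = lambda * W = 12.5 * 0.49 = 6.13

6.13


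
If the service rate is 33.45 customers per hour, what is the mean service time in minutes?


Mean service time = 60/mu = 60/33.45 = 1.79 minutes

1.79 minutes


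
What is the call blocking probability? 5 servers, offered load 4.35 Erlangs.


B(N,A) = (A^N/N!) / sum(A^k/k!, k=0..N) with N=5, A=4.35 = 0.23

0.23


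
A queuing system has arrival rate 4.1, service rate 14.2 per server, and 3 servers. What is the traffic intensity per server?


rho = lambda / (c * mu) = 4.1 / (3 * 14.2) = 0.0962

0.0962


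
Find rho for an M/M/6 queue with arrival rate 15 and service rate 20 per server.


rho = lambda/(c*mu) = 15/(6*20) = 0.125

0.125


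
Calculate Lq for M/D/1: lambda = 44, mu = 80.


M/D/1: Lq = rho^2 / (2*(1-rho)) where rho = 44/80; Lq = 0.34

0.34


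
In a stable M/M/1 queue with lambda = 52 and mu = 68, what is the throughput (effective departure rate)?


For a stable queue (lambda < mu), throughput = lambda = 52 per hour

52 per hour


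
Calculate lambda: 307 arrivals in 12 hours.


lambda = total arrivals / time = 307 / 12 = 25.58 per hour

25.58 per hour


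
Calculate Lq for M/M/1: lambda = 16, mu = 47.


rho = 16/47; Lq = rho^2/(1-rho) = 0.18

0.18


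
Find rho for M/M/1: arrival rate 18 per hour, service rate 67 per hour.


rho = lambda/mu = 18/67 = 0.2687

0.2687


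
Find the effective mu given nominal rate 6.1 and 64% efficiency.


Effective rate = mu * efficiency = 6.1 * 0.64 = 3.9 per hour

3.9 per hour


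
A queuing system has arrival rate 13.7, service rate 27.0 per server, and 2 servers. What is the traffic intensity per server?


rho = lambda / (c * mu) = 13.7 / (2 * 27.0) = 0.2537

0.2537


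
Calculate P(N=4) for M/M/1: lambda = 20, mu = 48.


rho = 20/48; P(n) = (1-rho)*rho^n = (1-20/48)*(20/48)^4 = 0.0176

0.0176


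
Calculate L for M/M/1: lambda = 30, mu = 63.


rho = 30/63; L = rho/(1-rho) = 0.91

0.91


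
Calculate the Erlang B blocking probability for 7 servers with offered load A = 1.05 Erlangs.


B(N,A) = (A^N/N!) / sum(A^k/k!, k=0..N) with N=7, A=1.05 = 0.0001

0.0001


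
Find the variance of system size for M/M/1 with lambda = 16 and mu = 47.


rho = 16/47; Var(N) = rho/(1-rho)^2 = 0.78

0.78


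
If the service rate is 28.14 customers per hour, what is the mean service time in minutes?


Mean service time = 60/mu = 60/28.14 = 2.13 minutes

2.13 minutes


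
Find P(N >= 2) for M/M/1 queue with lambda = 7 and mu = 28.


P(N >= 2) = rho^2 = (7/28)^2 = 0.0625

0.0625


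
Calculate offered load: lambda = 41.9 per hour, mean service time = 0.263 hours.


Offered load a = lambda * E[S] = 41.9 * 0.263 = 11.02 Erlangs

11.02 Erlangs


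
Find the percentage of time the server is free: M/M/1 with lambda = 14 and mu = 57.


Idle fraction = (1 - rho) * 100 = (1 - 14/57) * 100 = 75.4%

75.4%


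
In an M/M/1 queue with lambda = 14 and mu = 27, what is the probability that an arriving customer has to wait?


P(wait) = rho = lambda/mu = 14/27 = 0.5185

0.5185


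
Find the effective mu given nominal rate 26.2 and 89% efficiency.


Effective rate = mu * efficiency = 26.2 * 0.89 = 23.32 per hour

23.32 per hour


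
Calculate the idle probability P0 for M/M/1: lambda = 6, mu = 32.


P0 = 1 - rho = 1 - 6/32 = 0.8125

0.8125


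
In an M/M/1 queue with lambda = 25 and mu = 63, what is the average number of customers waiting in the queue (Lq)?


rho = 25/63; Lq = rho^2/(1-rho) = 0.26

0.26


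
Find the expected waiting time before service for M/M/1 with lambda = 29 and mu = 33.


rho = 29/33; Wq = rho/(mu - lambda) = 0.2197 hours

0.2197 hours


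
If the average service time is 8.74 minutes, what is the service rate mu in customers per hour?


mu = 60 / avg_service_time = 60 / 8.74 = 6.86 per hour

6.86 per hour


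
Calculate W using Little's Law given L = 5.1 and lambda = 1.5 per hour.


W = L / lambda = 5.1 / 1.5 = 3.4 hours

3.4 hours


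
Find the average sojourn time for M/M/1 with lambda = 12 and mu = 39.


W = 1/(mu - lambda) = 1/(39 - 12) = 0.037 hours

0.037 hours


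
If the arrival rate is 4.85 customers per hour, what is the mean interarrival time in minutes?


Mean interarrival time = 60/lambda = 60/4.85 = 12.37 minutes

12.37 minutes


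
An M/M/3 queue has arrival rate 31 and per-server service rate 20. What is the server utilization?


rho = lambda/(c*mu) = 31/(3*20) = 0.5167

0.5167


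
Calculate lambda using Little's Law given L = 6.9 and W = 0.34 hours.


lambda = L / W = 6.9 / 0.34 = 20.29 per hour

20.29 per hour


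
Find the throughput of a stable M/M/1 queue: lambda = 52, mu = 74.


For a stable queue (lambda < mu), throughput = lambda = 52 per hour

52 per hour


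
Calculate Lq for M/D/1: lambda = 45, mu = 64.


M/D/1: Lq = rho^2 / (2*(1-rho)) where rho = 45/64; Lq = 0.83

0.83


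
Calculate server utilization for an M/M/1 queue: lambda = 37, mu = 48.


rho = lambda/mu = 37/48 = 0.7708

0.7708


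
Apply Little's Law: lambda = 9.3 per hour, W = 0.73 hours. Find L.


L = lambda * W = 9.3 * 0.73 = 6.79

6.79


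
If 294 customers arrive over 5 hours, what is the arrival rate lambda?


lambda = total arrivals / time = 294 / 5 = 58.8 per hour

58.8 per hour


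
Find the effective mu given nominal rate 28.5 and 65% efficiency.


Effective rate = mu * efficiency = 28.5 * 0.65 = 18.53 per hour

18.53 per hour


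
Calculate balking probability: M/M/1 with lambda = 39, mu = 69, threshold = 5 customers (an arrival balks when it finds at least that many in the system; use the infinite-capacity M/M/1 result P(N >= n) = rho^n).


P(N >= 5) = rho^5 = (39/69)^5 = 0.0577

0.0577


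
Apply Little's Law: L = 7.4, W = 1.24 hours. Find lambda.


lambda = L / W = 7.4 / 1.24 = 5.97 per hour

5.97 per hour


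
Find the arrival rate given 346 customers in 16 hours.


lambda = total arrivals / time = 346 / 16 = 21.63 per hour

21.63 per hour


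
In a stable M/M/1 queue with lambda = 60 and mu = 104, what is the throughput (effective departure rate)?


For a stable queue (lambda < mu), throughput = lambda = 60 per hour

60 per hour


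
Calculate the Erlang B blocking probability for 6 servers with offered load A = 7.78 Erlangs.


B(N,A) = (A^N/N!) / sum(A^k/k!, k=0..N) with N=6, A=7.78 = 0.3776

0.3776


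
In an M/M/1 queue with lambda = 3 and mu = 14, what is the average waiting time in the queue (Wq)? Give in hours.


rho = 3/14; Wq = rho/(mu - lambda) = 0.0195 hours

0.0195 hours


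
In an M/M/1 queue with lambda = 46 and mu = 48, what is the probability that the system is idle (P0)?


P0 = 1 - rho = 1 - 46/48 = 0.0417

0.0417


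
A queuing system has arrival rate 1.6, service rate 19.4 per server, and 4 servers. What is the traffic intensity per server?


rho = lambda / (c * mu) = 1.6 / (4 * 19.4) = 0.0206

0.0206


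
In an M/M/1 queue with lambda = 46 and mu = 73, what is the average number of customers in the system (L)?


rho = 46/73; L = rho/(1-rho) = 1.7

1.7


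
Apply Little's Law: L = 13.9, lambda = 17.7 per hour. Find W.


W = L / lambda = 13.9 / 17.7 = 0.7853 hours

0.7853 hours


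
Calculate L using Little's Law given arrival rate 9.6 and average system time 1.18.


L = lambda * W = 9.6 * 1.18 = 11.33

11.33


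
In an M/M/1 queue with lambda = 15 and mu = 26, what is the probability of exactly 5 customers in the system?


rho = 15/26; P(n) = (1-rho)*rho^n = (1-15/26)*(15/26)^5 = 0.027

0.027


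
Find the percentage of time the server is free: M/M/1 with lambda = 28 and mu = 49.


Idle fraction = (1 - rho) * 100 = (1 - 28/49) * 100 = 42.9%

42.9%


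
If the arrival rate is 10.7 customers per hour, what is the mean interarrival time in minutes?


Mean interarrival time = 60/lambda = 60/10.7 = 5.61 minutes

5.61 minutes


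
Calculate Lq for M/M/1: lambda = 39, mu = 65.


rho = 39/65; Lq = rho^2/(1-rho) = 0.9

0.9


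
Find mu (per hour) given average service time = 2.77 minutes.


mu = 60 / avg_service_time = 60 / 2.77 = 21.66 per hour

21.66 per hour


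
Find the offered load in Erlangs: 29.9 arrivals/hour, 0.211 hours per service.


Offered load a = lambda * E[S] = 29.9 * 0.211 = 6.31 Erlangs

6.31 Erlangs


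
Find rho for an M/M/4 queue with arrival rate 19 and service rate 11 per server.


rho = lambda/(c*mu) = 19/(4*11) = 0.4318

0.4318


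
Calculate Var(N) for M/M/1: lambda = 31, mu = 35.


rho = 31/35; Var(N) = rho/(1-rho)^2 = 67.81

67.81


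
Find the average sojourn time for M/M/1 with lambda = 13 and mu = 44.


W = 1/(mu - lambda) = 1/(44 - 13) = 0.0323 hours

0.0323 hours


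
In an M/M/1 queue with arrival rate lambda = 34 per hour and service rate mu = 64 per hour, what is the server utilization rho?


rho = lambda/mu = 34/64 = 0.5313

0.5313


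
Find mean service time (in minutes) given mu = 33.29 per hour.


Mean service time = 60/mu = 60/33.29 = 1.8 minutes

1.8 minutes


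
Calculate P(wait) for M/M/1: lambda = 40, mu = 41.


P(wait) = rho = lambda/mu = 40/41 = 0.9756

0.9756


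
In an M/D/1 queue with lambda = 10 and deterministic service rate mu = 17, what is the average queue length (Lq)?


M/D/1: Lq = rho^2 / (2*(1-rho)) where rho = 10/17; Lq = 0.42

0.42


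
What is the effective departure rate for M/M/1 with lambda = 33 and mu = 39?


For a stable queue (lambda < mu), throughput = lambda = 33 per hour

33 per hour


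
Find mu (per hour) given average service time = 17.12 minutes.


mu = 60 / avg_service_time = 60 / 17.12 = 3.5 per hour

3.5 per hour


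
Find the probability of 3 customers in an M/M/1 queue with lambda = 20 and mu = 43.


rho = 20/43; P(n) = (1-rho)*rho^n = (1-20/43)*(20/43)^3 = 0.0538

0.0538


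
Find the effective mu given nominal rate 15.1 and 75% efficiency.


Effective rate = mu * efficiency = 15.1 * 0.75 = 11.33 per hour

11.33 per hour


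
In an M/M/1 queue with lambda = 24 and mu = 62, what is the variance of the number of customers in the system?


rho = 24/62; Var(N) = rho/(1-rho)^2 = 1.03

1.03


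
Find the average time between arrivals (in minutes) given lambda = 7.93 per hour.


Mean interarrival time = 60/lambda = 60/7.93 = 7.57 minutes

7.57 minutes


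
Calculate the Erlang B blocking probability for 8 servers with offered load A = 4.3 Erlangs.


B(N,A) = (A^N/N!) / sum(A^k/k!, k=0..N) with N=8, A=4.3 = 0.0406

0.0406


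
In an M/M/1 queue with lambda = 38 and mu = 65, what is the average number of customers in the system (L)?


rho = 38/65; L = rho/(1-rho) = 1.41

1.41


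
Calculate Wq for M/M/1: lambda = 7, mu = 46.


rho = 7/46; Wq = rho/(mu - lambda) = 0.0039 hours

0.0039 hours


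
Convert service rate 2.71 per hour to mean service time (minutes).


Mean service time = 60/mu = 60/2.71 = 22.14 minutes

22.14 minutes


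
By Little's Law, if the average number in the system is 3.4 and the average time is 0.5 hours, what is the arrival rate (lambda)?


lambda = L / W = 3.4 / 0.5 = 6.8 per hour

6.8 per hour


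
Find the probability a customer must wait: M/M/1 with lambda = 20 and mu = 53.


P(wait) = rho = lambda/mu = 20/53 = 0.3774

0.3774


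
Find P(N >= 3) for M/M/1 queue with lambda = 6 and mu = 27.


P(N >= 3) = rho^3 = (6/27)^3 = 0.011

0.011


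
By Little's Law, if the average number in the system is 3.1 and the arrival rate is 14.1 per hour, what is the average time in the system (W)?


W = L / lambda = 3.1 / 14.1 = 0.2199 hours

0.2199 hours


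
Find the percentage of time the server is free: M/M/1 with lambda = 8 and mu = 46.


Idle fraction = (1 - rho) * 100 = (1 - 8/46) * 100 = 82.6%

82.6%


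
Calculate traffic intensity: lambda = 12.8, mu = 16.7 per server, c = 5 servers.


rho = lambda / (c * mu) = 12.8 / (5 * 16.7) = 0.1533

0.1533


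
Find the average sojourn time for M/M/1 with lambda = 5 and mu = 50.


W = 1/(mu - lambda) = 1/(50 - 5) = 0.0222 hours

0.0222 hours


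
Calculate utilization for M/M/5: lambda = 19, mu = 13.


rho = lambda/(c*mu) = 19/(5*13) = 0.2923

0.2923


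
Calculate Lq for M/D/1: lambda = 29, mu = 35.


M/D/1: Lq = rho^2 / (2*(1-rho)) where rho = 29/35; Lq = 2.0

2.0


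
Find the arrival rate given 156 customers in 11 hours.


lambda = total arrivals / time = 156 / 11 = 14.18 per hour

14.18 per hour


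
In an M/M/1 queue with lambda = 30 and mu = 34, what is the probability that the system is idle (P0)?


P0 = 1 - rho = 1 - 30/34 = 0.1176

0.1176


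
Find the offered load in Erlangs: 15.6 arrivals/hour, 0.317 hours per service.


Offered load a = lambda * E[S] = 15.6 * 0.317 = 4.95 Erlangs

4.95 Erlangs


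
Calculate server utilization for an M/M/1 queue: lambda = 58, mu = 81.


rho = lambda/mu = 58/81 = 0.716

0.716


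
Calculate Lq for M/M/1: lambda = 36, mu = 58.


rho = 36/58; Lq = rho^2/(1-rho) = 1.02

1.02


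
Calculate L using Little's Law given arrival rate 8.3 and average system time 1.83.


L = lambda * W = 8.3 * 1.83 = 15.19

15.19


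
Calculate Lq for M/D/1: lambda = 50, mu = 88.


M/D/1: Lq = rho^2 / (2*(1-rho)) where rho = 50/88; Lq = 0.37

0.37


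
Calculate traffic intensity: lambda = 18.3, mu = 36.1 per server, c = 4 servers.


rho = lambda / (c * mu) = 18.3 / (4 * 36.1) = 0.1267

0.1267


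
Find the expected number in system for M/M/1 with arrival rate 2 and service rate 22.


rho = 2/22; L = rho/(1-rho) = 0.1

0.1


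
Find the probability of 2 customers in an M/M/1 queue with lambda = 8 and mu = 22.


rho = 8/22; P(n) = (1-rho)*rho^n = (1-8/22)*(8/22)^2 = 0.0841

0.0841


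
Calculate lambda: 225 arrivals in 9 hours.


lambda = total arrivals / time = 225 / 9 = 25.0 per hour

25.0 per hour


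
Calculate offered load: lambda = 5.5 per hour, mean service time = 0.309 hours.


Offered load a = lambda * E[S] = 5.5 * 0.309 = 1.7 Erlangs

1.7 Erlangs


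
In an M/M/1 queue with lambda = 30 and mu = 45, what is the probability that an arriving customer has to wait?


P(wait) = rho = lambda/mu = 30/45 = 0.6667

0.6667


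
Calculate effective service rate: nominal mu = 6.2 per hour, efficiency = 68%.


Effective rate = mu * efficiency = 6.2 * 0.68 = 4.22 per hour

4.22 per hour


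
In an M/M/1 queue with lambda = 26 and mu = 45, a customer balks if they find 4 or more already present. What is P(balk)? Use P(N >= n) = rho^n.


P(N >= 4) = rho^4 = (26/45)^4 = 0.1114

0.1114


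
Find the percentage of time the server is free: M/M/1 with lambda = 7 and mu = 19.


Idle fraction = (1 - rho) * 100 = (1 - 7/19) * 100 = 63.2%

63.2%


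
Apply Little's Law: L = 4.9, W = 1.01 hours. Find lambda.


lambda = L / W = 4.9 / 1.01 = 4.85 per hour

4.85 per hour


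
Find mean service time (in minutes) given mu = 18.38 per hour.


Mean service time = 60/mu = 60/18.38 = 3.26 minutes

3.26 minutes


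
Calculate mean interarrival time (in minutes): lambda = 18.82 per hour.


Mean interarrival time = 60/lambda = 60/18.82 = 3.19 minutes

3.19 minutes


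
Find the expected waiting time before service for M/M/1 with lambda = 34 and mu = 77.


rho = 34/77; Wq = rho/(mu - lambda) = 0.0103 hours

0.0103 hours


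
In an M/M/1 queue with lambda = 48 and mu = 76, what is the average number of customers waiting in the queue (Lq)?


rho = 48/76; Lq = rho^2/(1-rho) = 1.08

1.08


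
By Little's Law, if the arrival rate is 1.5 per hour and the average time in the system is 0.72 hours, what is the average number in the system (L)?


L = lambda * W = 1.5 * 0.72 = 1.08

1.08


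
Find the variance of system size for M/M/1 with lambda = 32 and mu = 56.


rho = 32/56; Var(N) = rho/(1-rho)^2 = 3.11

3.11


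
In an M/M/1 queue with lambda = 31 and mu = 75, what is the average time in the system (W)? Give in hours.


W = 1/(mu - lambda) = 1/(75 - 31) = 0.0227 hours

0.0227 hours


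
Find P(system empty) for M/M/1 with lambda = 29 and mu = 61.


P0 = 1 - rho = 1 - 29/61 = 0.5246

0.5246


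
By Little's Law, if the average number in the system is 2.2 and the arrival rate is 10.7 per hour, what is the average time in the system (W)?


W = L / lambda = 2.2 / 10.7 = 0.2056 hours

0.2056 hours


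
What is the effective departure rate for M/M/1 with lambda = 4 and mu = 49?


For a stable queue (lambda < mu), throughput = lambda = 4 per hour

4 per hour


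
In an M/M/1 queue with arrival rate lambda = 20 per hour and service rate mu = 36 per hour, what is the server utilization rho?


rho = lambda/mu = 20/36 = 0.5556

0.5556


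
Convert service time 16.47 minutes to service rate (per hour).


mu = 60 / avg_service_time = 60 / 16.47 = 3.64 per hour

3.64 per hour


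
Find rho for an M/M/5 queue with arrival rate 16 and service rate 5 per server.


rho = lambda/(c*mu) = 16/(5*5) = 0.64

0.64


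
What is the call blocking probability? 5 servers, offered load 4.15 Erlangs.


B(N,A) = (A^N/N!) / sum(A^k/k!, k=0..N) with N=5, A=4.15 = 0.2124

0.2124


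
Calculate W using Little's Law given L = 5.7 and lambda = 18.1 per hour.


W = L / lambda = 5.7 / 18.1 = 0.3149 hours

0.3149 hours


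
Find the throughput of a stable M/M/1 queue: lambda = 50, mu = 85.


For a stable queue (lambda < mu), throughput = lambda = 50 per hour

50 per hour


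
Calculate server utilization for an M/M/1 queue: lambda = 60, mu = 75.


rho = lambda/mu = 60/75 = 0.8

0.8


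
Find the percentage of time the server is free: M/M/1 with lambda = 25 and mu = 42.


Idle fraction = (1 - rho) * 100 = (1 - 25/42) * 100 = 40.5%

40.5%


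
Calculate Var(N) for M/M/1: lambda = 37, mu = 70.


rho = 37/70; Var(N) = rho/(1-rho)^2 = 2.38

2.38


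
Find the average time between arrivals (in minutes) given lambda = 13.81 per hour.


Mean interarrival time = 60/lambda = 60/13.81 = 4.34 minutes

4.34 minutes


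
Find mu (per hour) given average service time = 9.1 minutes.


mu = 60 / avg_service_time = 60 / 9.1 = 6.59 per hour

6.59 per hour


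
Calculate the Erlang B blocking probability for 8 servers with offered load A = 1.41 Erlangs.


B(N,A) = (A^N/N!) / sum(A^k/k!, k=0..N) with N=8, A=1.41 = 0.0001

0.0001


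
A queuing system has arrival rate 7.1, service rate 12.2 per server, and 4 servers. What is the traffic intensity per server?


rho = lambda / (c * mu) = 7.1 / (4 * 12.2) = 0.1455

0.1455


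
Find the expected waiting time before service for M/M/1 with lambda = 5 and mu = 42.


rho = 5/42; Wq = rho/(mu - lambda) = 0.0032 hours

0.0032 hours


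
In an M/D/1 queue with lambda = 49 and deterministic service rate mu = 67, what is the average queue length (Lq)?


M/D/1: Lq = rho^2 / (2*(1-rho)) where rho = 49/67; Lq = 1.0

1.0


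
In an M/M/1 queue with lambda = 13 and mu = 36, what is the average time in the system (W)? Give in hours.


W = 1/(mu - lambda) = 1/(36 - 13) = 0.0435 hours

0.0435 hours


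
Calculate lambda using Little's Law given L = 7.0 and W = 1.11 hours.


lambda = L / W = 7.0 / 1.11 = 6.31 per hour

6.31 per hour


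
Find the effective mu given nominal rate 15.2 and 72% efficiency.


Effective rate = mu * efficiency = 15.2 * 0.72 = 10.94 per hour

10.94 per hour


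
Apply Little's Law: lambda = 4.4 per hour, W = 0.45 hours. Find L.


L = lambda * W = 4.4 * 0.45 = 1.98

1.98


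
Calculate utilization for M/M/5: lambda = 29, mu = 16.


rho = lambda/(c*mu) = 29/(5*16) = 0.3625

0.3625


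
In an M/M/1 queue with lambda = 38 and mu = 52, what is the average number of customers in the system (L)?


rho = 38/52; L = rho/(1-rho) = 2.71

2.71


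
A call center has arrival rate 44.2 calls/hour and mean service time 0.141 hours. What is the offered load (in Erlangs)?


Offered load a = lambda * E[S] = 44.2 * 0.141 = 6.23 Erlangs

6.23 Erlangs


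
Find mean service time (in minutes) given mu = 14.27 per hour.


Mean service time = 60/mu = 60/14.27 = 4.2 minutes

4.2 minutes


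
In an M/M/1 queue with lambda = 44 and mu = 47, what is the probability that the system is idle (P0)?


P0 = 1 - rho = 1 - 44/47 = 0.0638

0.0638


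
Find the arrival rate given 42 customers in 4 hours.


lambda = total arrivals / time = 42 / 4 = 10.5 per hour

10.5 per hour


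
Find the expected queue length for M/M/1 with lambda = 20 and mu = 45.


rho = 20/45; Lq = rho^2/(1-rho) = 0.36

0.36


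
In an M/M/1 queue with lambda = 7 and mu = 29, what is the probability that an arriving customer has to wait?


P(wait) = rho = lambda/mu = 7/29 = 0.2414

0.2414


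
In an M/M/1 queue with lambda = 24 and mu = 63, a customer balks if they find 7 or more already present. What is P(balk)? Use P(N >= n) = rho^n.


P(N >= 7) = rho^7 = (24/63)^7 = 0.0012

0.0012


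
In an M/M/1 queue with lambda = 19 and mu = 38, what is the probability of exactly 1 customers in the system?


rho = 19/38; P(n) = (1-rho)*rho^n = (1-19/38)*(19/38)^1 = 0.25

0.25


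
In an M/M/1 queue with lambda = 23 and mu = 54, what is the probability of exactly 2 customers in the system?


rho = 23/54; P(n) = (1-rho)*rho^n = (1-23/54)*(23/54)^2 = 0.1041

0.1041


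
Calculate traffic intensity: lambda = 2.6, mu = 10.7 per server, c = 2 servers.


rho = lambda / (c * mu) = 2.6 / (2 * 10.7) = 0.1215

0.1215


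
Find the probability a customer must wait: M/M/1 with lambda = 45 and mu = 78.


P(wait) = rho = lambda/mu = 45/78 = 0.5769

0.5769


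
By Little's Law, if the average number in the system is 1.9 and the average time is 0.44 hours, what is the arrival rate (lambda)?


lambda = L / W = 1.9 / 0.44 = 4.32 per hour

4.32 per hour


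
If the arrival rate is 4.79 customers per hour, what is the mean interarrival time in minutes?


Mean interarrival time = 60/lambda = 60/4.79 = 12.53 minutes

12.53 minutes


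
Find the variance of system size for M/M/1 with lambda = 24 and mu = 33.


rho = 24/33; Var(N) = rho/(1-rho)^2 = 9.78

9.78


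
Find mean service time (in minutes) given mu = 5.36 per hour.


Mean service time = 60/mu = 60/5.36 = 11.19 minutes

11.19 minutes


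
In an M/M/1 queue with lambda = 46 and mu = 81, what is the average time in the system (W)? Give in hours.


W = 1/(mu - lambda) = 1/(81 - 46) = 0.0286 hours

0.0286 hours


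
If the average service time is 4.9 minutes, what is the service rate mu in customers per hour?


mu = 60 / avg_service_time = 60 / 4.9 = 12.24 per hour

12.24 per hour


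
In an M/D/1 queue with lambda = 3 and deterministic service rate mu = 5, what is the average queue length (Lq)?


M/D/1: Lq = rho^2 / (2*(1-rho)) where rho = 3/5; Lq = 0.45

0.45


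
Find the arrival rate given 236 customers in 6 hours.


lambda = total arrivals / time = 236 / 6 = 39.33 per hour

39.33 per hour


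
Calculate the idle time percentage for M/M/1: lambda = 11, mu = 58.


Idle fraction = (1 - rho) * 100 = (1 - 11/58) * 100 = 81.0%

81.0%


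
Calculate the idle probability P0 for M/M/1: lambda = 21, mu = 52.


P0 = 1 - rho = 1 - 21/52 = 0.5962

0.5962


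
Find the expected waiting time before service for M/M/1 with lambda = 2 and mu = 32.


rho = 2/32; Wq = rho/(mu - lambda) = 0.0021 hours

0.0021 hours


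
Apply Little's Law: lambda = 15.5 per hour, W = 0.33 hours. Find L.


L = lambda * W = 15.5 * 0.33 = 5.12

5.12


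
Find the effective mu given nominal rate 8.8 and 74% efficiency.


Effective rate = mu * efficiency = 8.8 * 0.74 = 6.51 per hour

6.51 per hour


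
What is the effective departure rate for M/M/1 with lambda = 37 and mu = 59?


For a stable queue (lambda < mu), throughput = lambda = 37 per hour

37 per hour


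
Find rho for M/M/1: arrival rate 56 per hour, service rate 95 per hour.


rho = lambda/mu = 56/95 = 0.5895

0.5895


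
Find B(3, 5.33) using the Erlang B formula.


B(N,A) = (A^N/N!) / sum(A^k/k!, k=0..N) with N=3, A=5.33 = 0.5514

0.5514


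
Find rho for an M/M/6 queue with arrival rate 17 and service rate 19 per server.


rho = lambda/(c*mu) = 17/(6*19) = 0.1491

0.1491


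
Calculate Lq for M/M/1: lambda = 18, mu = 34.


rho = 18/34; Lq = rho^2/(1-rho) = 0.6

0.6


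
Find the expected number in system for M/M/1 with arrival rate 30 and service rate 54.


rho = 30/54; L = rho/(1-rho) = 1.25

1.25


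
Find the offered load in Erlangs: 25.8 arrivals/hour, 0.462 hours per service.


Offered load a = lambda * E[S] = 25.8 * 0.462 = 11.92 Erlangs

11.92 Erlangs


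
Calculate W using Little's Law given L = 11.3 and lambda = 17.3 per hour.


W = L / lambda = 11.3 / 17.3 = 0.6532 hours

0.6532 hours


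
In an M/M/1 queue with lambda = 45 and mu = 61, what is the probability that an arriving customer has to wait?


P(wait) = rho = lambda/mu = 45/61 = 0.7377

0.7377


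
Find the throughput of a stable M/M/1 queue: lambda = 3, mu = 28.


For a stable queue (lambda < mu), throughput = lambda = 3 per hour

3 per hour


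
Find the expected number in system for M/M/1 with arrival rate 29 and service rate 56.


rho = 29/56; L = rho/(1-rho) = 1.07

1.07


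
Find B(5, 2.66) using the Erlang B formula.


B(N,A) = (A^N/N!) / sum(A^k/k!, k=0..N) with N=5, A=2.66 = 0.082

0.082


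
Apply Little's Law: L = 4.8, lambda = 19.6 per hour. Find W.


W = L / lambda = 4.8 / 19.6 = 0.2449 hours

0.2449 hours


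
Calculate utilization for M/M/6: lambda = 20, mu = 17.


rho = lambda/(c*mu) = 20/(6*17) = 0.1961

0.1961


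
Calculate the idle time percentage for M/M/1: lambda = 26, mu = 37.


Idle fraction = (1 - rho) * 100 = (1 - 26/37) * 100 = 29.7%

29.7%


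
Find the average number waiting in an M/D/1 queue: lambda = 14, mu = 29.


M/D/1: Lq = rho^2 / (2*(1-rho)) where rho = 14/29; Lq = 0.23

0.23


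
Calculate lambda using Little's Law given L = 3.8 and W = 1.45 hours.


lambda = L / W = 3.8 / 1.45 = 2.62 per hour

2.62 per hour


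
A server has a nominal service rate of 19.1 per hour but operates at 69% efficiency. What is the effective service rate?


Effective rate = mu * efficiency = 19.1 * 0.69 = 13.18 per hour

13.18 per hour


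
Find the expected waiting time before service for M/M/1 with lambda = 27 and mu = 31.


rho = 27/31; Wq = rho/(mu - lambda) = 0.2177 hours

0.2177 hours


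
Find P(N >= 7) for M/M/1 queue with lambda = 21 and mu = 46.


P(N >= 7) = rho^7 = (21/46)^7 = 0.0041

0.0041


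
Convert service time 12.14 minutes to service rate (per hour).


mu = 60 / avg_service_time = 60 / 12.14 = 4.94 per hour

4.94 per hour


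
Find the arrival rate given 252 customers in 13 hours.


lambda = total arrivals / time = 252 / 13 = 19.38 per hour

19.38 per hour


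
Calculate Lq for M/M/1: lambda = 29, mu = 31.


rho = 29/31; Lq = rho^2/(1-rho) = 13.56

13.56


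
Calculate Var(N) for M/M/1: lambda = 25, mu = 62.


rho = 25/62; Var(N) = rho/(1-rho)^2 = 1.13

1.13


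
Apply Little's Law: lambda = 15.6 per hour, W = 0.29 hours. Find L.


L = lambda * W = 15.6 * 0.29 = 4.52

4.52


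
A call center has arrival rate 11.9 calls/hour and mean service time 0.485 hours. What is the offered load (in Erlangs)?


Offered load a = lambda * E[S] = 11.9 * 0.485 = 5.77 Erlangs

5.77 Erlangs


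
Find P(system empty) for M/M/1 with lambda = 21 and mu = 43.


P0 = 1 - rho = 1 - 21/43 = 0.5116

0.5116


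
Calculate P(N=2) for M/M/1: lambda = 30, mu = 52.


rho = 30/52; P(n) = (1-rho)*rho^n = (1-30/52)*(30/52)^2 = 0.1408

0.1408


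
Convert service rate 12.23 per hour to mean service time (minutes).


Mean service time = 60/mu = 60/12.23 = 4.91 minutes

4.91 minutes


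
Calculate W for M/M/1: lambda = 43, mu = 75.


W = 1/(mu - lambda) = 1/(75 - 43) = 0.0313 hours

0.0313 hours


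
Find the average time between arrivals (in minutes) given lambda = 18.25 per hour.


Mean interarrival time = 60/lambda = 60/18.25 = 3.29 minutes

3.29 minutes


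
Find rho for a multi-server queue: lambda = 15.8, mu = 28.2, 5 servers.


rho = lambda / (c * mu) = 15.8 / (5 * 28.2) = 0.1121

0.1121


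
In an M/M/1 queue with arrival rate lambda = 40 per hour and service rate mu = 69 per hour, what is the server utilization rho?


rho = lambda/mu = 40/69 = 0.5797

0.5797


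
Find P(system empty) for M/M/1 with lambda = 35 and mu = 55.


P0 = 1 - rho = 1 - 35/55 = 0.3636

0.3636


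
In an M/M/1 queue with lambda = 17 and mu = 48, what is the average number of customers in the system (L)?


rho = 17/48; L = rho/(1-rho) = 0.55

0.55


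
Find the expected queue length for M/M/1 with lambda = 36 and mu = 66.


rho = 36/66; Lq = rho^2/(1-rho) = 0.65

0.65


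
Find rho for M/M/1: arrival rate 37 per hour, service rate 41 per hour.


rho = lambda/mu = 37/41 = 0.9024

0.9024


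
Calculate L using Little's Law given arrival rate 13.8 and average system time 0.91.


L = lambda * W = 13.8 * 0.91 = 12.56

12.56


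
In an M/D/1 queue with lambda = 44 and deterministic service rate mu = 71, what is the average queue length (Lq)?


M/D/1: Lq = rho^2 / (2*(1-rho)) where rho = 44/71; Lq = 0.5

0.5


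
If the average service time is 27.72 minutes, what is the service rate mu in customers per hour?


mu = 60 / avg_service_time = 60 / 27.72 = 2.16 per hour

2.16 per hour


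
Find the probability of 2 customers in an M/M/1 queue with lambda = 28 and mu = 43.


rho = 28/43; P(n) = (1-rho)*rho^n = (1-28/43)*(28/43)^2 = 0.1479

0.1479


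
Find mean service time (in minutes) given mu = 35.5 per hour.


Mean service time = 60/mu = 60/35.5 = 1.69 minutes

1.69 minutes


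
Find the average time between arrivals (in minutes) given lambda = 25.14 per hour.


Mean interarrival time = 60/lambda = 60/25.14 = 2.39 minutes

2.39 minutes


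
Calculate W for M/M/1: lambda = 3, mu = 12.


W = 1/(mu - lambda) = 1/(12 - 3) = 0.1111 hours

0.1111 hours


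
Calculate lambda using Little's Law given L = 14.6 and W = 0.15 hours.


lambda = L / W = 14.6 / 0.15 = 97.33 per hour

97.33 per hour


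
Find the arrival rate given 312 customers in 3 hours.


lambda = total arrivals / time = 312 / 3 = 104.0 per hour

104.0 per hour


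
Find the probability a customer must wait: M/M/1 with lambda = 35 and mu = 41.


P(wait) = rho = lambda/mu = 35/41 = 0.8537

0.8537


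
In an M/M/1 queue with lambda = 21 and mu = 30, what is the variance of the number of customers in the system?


rho = 21/30; Var(N) = rho/(1-rho)^2 = 7.78

7.78


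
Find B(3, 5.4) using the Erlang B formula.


B(N,A) = (A^N/N!) / sum(A^k/k!, k=0..N) with N=3, A=5.4 = 0.5557

0.5557


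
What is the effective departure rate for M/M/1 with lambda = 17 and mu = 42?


For a stable queue (lambda < mu), throughput = lambda = 17 per hour

17 per hour


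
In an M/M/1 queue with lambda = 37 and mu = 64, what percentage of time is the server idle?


Idle fraction = (1 - rho) * 100 = (1 - 37/64) * 100 = 42.2%

42.2%


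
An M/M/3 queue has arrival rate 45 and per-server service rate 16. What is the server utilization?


rho = lambda/(c*mu) = 45/(3*16) = 0.9375

0.9375


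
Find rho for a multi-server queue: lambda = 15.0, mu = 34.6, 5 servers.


rho = lambda / (c * mu) = 15.0 / (5 * 34.6) = 0.0867

0.0867


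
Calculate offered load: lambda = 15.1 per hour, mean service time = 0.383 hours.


Offered load a = lambda * E[S] = 15.1 * 0.383 = 5.78 Erlangs

5.78 Erlangs


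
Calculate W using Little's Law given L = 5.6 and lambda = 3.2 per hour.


W = L / lambda = 5.6 / 3.2 = 1.75 hours

1.75 hours


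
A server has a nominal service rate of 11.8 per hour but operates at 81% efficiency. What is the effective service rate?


Effective rate = mu * efficiency = 11.8 * 0.81 = 9.56 per hour

9.56 per hour


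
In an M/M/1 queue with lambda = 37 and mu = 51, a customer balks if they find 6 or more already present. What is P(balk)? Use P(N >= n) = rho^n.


P(N >= 6) = rho^6 = (37/51)^6 = 0.1458

0.1458


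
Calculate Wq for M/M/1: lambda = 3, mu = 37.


rho = 3/37; Wq = rho/(mu - lambda) = 0.0024 hours

0.0024 hours


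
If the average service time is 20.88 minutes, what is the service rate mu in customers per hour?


mu = 60 / avg_service_time = 60 / 20.88 = 2.87 per hour

2.87 per hour


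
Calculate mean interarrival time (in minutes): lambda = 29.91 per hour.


Mean interarrival time = 60/lambda = 60/29.91 = 2.01 minutes

2.01 minutes


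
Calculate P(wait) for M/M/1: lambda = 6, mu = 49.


P(wait) = rho = lambda/mu = 6/49 = 0.1224

0.1224


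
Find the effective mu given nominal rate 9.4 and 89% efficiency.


Effective rate = mu * efficiency = 9.4 * 0.89 = 8.37 per hour

8.37 per hour


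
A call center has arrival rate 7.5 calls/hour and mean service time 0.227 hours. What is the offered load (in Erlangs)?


Offered load a = lambda * E[S] = 7.5 * 0.227 = 1.7 Erlangs

1.7 Erlangs


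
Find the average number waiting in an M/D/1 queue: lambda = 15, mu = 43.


M/D/1: Lq = rho^2 / (2*(1-rho)) where rho = 15/43; Lq = 0.09

0.09


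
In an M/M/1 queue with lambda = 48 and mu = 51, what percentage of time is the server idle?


Idle fraction = (1 - rho) * 100 = (1 - 48/51) * 100 = 5.9%

5.9%


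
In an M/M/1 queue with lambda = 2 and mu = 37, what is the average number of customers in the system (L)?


rho = 2/37; L = rho/(1-rho) = 0.06

0.06


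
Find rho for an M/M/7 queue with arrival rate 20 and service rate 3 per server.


rho = lambda/(c*mu) = 20/(7*3) = 0.9524

0.9524


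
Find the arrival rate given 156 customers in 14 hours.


lambda = total arrivals / time = 156 / 14 = 11.14 per hour

11.14 per hour


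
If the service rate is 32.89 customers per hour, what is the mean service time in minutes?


Mean service time = 60/mu = 60/32.89 = 1.82 minutes

1.82 minutes


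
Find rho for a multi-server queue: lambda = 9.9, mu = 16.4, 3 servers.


rho = lambda / (c * mu) = 9.9 / (3 * 16.4) = 0.2012

0.2012


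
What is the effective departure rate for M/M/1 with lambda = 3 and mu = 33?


For a stable queue (lambda < mu), throughput = lambda = 3 per hour

3 per hour


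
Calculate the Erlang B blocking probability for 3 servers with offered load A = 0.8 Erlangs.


B(N,A) = (A^N/N!) / sum(A^k/k!, k=0..N) with N=3, A=0.8 = 0.0387

0.0387


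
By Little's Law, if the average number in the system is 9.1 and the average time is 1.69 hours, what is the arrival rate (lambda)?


lambda = L / W = 9.1 / 1.69 = 5.38 per hour

5.38 per hour


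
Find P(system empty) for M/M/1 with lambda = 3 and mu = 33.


P0 = 1 - rho = 1 - 3/33 = 0.9091

0.9091


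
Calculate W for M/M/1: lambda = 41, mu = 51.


W = 1/(mu - lambda) = 1/(51 - 41) = 0.1 hours

0.1 hours


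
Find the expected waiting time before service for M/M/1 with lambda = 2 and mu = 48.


rho = 2/48; Wq = rho/(mu - lambda) = 0.0009 hours

0.0009 hours


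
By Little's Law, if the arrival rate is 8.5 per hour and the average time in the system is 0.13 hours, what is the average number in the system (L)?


L = lambda * W = 8.5 * 0.13 = 1.11

1.11


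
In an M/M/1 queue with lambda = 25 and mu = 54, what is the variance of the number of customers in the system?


rho = 25/54; Var(N) = rho/(1-rho)^2 = 1.61

1.61


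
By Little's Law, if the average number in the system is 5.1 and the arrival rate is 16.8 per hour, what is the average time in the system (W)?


W = L / lambda = 5.1 / 16.8 = 0.3036 hours

0.3036 hours


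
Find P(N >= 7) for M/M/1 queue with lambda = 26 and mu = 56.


P(N >= 7) = rho^7 = (26/56)^7 = 0.0047

0.0047


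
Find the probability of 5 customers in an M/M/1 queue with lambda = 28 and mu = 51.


rho = 28/51; P(n) = (1-rho)*rho^n = (1-28/51)*(28/51)^5 = 0.0225

0.0225


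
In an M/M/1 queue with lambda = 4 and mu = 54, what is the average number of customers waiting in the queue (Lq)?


rho = 4/54; Lq = rho^2/(1-rho) = 0.01

0.01


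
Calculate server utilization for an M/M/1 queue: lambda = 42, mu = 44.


rho = lambda/mu = 42/44 = 0.9545

0.9545


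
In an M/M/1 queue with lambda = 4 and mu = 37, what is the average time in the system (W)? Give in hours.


W = 1/(mu - lambda) = 1/(37 - 4) = 0.0303 hours

0.0303 hours


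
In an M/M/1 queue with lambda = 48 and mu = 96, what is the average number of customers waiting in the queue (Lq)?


rho = 48/96; Lq = rho^2/(1-rho) = 0.5

0.5


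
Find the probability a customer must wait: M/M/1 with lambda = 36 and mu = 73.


P(wait) = rho = lambda/mu = 36/73 = 0.4932

0.4932


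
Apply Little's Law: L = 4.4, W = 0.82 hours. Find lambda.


lambda = L / W = 4.4 / 0.82 = 5.37 per hour

5.37 per hour


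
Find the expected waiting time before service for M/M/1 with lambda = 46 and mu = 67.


rho = 46/67; Wq = rho/(mu - lambda) = 0.0327 hours

0.0327 hours


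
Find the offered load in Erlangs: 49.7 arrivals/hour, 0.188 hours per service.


Offered load a = lambda * E[S] = 49.7 * 0.188 = 9.34 Erlangs

9.34 Erlangs


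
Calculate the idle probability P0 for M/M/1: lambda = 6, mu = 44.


P0 = 1 - rho = 1 - 6/44 = 0.8636

0.8636


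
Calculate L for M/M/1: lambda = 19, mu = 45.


rho = 19/45; L = rho/(1-rho) = 0.73

0.73


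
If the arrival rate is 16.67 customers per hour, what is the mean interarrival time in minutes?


Mean interarrival time = 60/lambda = 60/16.67 = 3.6 minutes

3.6 minutes


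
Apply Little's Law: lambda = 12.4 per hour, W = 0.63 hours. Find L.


L = lambda * W = 12.4 * 0.63 = 7.81

7.81


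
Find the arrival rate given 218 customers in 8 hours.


lambda = total arrivals / time = 218 / 8 = 27.25 per hour

27.25 per hour


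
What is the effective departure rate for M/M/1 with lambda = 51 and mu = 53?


For a stable queue (lambda < mu), throughput = lambda = 51 per hour

51 per hour


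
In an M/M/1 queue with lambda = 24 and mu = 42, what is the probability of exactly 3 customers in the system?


rho = 24/42; P(n) = (1-rho)*rho^n = (1-24/42)*(24/42)^3 = 0.08

0.08


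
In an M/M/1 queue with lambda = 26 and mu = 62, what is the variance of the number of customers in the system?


rho = 26/62; Var(N) = rho/(1-rho)^2 = 1.24

1.24


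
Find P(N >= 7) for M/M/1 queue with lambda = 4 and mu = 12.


P(N >= 7) = rho^7 = (4/12)^7 = 0.0005

0.0005


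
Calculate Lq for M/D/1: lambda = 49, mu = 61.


M/D/1: Lq = rho^2 / (2*(1-rho)) where rho = 49/61; Lq = 1.64

1.64


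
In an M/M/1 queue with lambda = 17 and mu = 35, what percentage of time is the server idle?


Idle fraction = (1 - rho) * 100 = (1 - 17/35) * 100 = 51.4%

51.4%


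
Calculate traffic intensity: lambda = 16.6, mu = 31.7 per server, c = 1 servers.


rho = lambda / (c * mu) = 16.6 / (1 * 31.7) = 0.5237

0.5237
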